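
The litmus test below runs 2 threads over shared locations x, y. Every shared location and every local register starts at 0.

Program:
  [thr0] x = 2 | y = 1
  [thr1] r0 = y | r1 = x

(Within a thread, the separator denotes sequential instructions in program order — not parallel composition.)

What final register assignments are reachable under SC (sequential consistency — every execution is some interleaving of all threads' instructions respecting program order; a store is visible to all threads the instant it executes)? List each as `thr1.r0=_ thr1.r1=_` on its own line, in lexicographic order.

thr1.r0=0 thr1.r1=0
thr1.r0=0 thr1.r1=2
thr1.r0=1 thr1.r1=2

outcome vector order: (thr1.r0,thr1.r1)
|SC outcomes| = 3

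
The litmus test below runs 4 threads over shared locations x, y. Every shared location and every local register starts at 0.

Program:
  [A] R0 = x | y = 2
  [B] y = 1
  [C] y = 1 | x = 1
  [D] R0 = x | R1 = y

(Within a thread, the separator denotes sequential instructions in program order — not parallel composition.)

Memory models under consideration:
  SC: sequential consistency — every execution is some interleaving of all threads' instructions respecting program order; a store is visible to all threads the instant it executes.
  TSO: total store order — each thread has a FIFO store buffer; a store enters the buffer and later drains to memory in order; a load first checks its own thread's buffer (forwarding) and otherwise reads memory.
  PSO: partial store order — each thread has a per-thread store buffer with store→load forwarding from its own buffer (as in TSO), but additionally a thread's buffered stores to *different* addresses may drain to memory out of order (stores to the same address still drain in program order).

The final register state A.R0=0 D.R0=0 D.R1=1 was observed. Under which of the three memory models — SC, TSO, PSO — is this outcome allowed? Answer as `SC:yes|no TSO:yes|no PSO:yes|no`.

SC:yes TSO:yes PSO:yes

outcome vector order: (A.R0,D.R0,D.R1)
SC (10): 0/0/0; 0/0/1; 0/0/2; 0/1/1; 0/1/2; 1/0/0; 1/0/1; 1/0/2; 1/1/1; 1/1/2
TSO (10): 0/0/0; 0/0/1; 0/0/2; 0/1/1; 0/1/2; 1/0/0; 1/0/1; 1/0/2; 1/1/1; 1/1/2
PSO (12): 0/0/0; 0/0/1; 0/0/2; 0/1/0; 0/1/1; 0/1/2; 1/0/0; 1/0/1; 1/0/2; 1/1/0; 1/1/1; 1/1/2
target 0/0/1 ∈ {SC,TSO,PSO}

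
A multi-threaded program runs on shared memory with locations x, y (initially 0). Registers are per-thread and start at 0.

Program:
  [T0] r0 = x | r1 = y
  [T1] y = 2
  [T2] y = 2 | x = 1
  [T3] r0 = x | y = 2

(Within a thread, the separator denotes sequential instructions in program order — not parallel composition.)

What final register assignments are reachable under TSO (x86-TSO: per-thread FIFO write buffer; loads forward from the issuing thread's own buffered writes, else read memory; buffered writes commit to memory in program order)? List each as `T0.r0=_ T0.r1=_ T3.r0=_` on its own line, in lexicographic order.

T0.r0=0 T0.r1=0 T3.r0=0
T0.r0=0 T0.r1=0 T3.r0=1
T0.r0=0 T0.r1=2 T3.r0=0
T0.r0=0 T0.r1=2 T3.r0=1
T0.r0=1 T0.r1=2 T3.r0=0
T0.r0=1 T0.r1=2 T3.r0=1

outcome vector order: (T0.r0,T0.r1,T3.r0)
|TSO outcomes| = 6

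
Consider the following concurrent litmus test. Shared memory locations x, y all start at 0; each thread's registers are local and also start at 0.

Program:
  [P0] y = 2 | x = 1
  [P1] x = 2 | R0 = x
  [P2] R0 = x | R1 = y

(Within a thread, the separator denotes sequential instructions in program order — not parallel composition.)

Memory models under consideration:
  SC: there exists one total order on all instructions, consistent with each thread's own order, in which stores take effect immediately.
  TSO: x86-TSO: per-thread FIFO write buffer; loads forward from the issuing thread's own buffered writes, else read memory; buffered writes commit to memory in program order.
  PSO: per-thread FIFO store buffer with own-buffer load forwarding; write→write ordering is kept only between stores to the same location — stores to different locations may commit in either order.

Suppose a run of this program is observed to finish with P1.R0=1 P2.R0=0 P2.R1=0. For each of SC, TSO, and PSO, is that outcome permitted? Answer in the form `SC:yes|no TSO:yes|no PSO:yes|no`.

outcome vector order: (P1.R0,P2.R0,P2.R1)
under SC → (1,0,0) (1,0,2) (1,1,2) (1,2,0) (1,2,2) (2,0,0) (2,0,2) (2,1,2) (2,2,0) (2,2,2)
under TSO → (1,0,0) (1,0,2) (1,1,2) (1,2,0) (1,2,2) (2,0,0) (2,0,2) (2,1,2) (2,2,0) (2,2,2)
under PSO → (1,0,0) (1,0,2) (1,1,0) (1,1,2) (1,2,0) (1,2,2) (2,0,0) (2,0,2) (2,1,0) (2,1,2) (2,2,0) (2,2,2)
target (1,0,0) ∈ {SC,TSO,PSO}

SC:yes TSO:yes PSO:yes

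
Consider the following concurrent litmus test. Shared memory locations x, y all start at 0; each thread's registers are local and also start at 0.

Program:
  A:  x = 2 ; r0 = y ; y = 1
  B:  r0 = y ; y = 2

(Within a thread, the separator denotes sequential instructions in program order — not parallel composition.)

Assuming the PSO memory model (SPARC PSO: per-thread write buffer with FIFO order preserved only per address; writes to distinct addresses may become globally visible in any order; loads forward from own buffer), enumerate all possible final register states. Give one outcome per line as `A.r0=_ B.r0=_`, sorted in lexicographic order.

outcome vector order: (A.r0,B.r0)
|PSO outcomes| = 3

A.r0=0 B.r0=0
A.r0=0 B.r0=1
A.r0=2 B.r0=0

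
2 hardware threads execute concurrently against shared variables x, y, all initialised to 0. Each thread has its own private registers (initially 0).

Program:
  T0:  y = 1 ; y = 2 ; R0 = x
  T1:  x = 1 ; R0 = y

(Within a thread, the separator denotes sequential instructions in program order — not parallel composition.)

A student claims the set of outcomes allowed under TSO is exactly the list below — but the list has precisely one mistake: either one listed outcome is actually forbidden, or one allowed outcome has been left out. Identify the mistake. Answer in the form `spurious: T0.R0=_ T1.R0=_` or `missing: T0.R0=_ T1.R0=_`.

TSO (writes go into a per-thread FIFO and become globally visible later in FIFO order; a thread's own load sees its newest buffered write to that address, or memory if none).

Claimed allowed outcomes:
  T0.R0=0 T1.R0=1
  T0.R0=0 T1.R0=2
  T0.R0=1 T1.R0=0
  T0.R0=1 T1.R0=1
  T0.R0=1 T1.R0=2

outcome vector order: (T0.R0,T1.R0)
under TSO → (0,0), (0,1), (0,2), (1,0), (1,1), (1,2)
TSO∖claimed = {(0,0)}

missing: T0.R0=0 T1.R0=0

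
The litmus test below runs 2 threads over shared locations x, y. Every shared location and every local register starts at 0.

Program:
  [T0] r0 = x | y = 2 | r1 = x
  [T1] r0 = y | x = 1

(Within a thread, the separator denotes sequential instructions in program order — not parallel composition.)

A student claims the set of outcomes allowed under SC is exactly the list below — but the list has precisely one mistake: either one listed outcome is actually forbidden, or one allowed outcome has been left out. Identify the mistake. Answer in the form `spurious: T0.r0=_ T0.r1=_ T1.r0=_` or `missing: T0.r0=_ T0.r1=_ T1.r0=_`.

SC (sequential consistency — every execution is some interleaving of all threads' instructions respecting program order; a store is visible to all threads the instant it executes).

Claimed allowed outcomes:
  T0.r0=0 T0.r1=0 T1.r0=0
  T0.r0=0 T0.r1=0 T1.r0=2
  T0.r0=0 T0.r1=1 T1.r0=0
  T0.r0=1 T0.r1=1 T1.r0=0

outcome vector order: (T0.r0,T0.r1,T1.r0)
under SC → 000 002 010 012 110
SC∖claimed = {012}

missing: T0.r0=0 T0.r1=1 T1.r0=2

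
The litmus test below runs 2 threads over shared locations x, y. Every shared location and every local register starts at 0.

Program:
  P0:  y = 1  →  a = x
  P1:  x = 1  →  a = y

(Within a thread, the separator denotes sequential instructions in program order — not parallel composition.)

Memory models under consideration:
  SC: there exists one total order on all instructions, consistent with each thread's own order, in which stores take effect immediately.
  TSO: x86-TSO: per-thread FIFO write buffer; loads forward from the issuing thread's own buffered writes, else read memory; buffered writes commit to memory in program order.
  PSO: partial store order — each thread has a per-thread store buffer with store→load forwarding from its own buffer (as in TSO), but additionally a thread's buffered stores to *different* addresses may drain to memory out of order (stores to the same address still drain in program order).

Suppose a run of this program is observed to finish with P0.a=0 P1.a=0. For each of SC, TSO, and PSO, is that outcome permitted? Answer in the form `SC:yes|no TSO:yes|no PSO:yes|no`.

SC:no TSO:yes PSO:yes

outcome vector order: (P0.a,P1.a)
[SC] allowed = {(0,1) (1,0) (1,1)}
[TSO] allowed = {(0,0) (0,1) (1,0) (1,1)}
[PSO] allowed = {(0,0) (0,1) (1,0) (1,1)}
target (0,0) ∈ {TSO,PSO}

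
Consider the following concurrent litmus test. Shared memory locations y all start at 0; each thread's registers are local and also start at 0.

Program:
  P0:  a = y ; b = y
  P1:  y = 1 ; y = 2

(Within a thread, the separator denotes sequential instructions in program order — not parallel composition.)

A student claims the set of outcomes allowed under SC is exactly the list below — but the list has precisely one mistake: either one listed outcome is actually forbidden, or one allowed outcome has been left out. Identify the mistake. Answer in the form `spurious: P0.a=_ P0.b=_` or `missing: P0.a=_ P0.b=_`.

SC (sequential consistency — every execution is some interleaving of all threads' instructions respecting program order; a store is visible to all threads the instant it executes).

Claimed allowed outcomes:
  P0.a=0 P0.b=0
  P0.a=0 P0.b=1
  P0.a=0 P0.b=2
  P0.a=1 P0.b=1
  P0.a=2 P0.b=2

outcome vector order: (P0.a,P0.b)
[SC] allowed = {<0 0>; <0 1>; <0 2>; <1 1>; <1 2>; <2 2>}
SC∖claimed = {<1 2>}

missing: P0.a=1 P0.b=2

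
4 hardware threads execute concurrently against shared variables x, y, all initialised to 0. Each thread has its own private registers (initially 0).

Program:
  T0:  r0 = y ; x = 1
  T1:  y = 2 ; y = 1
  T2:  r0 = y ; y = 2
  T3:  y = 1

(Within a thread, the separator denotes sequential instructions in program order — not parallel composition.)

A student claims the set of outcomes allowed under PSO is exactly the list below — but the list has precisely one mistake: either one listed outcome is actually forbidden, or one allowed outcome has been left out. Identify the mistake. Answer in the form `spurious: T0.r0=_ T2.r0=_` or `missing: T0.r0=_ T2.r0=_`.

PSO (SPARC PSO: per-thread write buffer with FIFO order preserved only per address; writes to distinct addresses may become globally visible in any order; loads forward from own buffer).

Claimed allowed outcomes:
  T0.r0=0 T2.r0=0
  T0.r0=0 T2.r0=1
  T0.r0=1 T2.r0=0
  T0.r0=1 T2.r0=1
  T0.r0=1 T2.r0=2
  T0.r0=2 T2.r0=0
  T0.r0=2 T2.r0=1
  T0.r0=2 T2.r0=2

missing: T0.r0=0 T2.r0=2

outcome vector order: (T0.r0,T2.r0)
PSO: 9 outcomes — {(0,0), (0,1), (0,2), (1,0), (1,1), (1,2), (2,0), (2,1), (2,2)}
PSO∖claimed = {(0,2)}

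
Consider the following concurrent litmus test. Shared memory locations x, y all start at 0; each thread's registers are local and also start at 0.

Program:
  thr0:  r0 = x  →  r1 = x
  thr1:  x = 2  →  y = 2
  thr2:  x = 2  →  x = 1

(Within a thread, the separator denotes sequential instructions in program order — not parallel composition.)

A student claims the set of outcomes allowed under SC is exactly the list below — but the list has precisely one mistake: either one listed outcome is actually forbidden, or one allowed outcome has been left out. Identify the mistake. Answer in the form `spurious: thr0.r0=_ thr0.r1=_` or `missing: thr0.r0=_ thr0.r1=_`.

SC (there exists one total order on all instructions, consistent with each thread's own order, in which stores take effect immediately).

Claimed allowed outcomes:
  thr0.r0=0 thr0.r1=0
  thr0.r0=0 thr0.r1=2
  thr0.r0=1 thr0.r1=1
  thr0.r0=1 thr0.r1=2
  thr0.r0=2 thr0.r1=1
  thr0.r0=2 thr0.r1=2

missing: thr0.r0=0 thr0.r1=1

outcome vector order: (thr0.r0,thr0.r1)
SC: 7 outcomes — {0/0 0/1 0/2 1/1 1/2 2/1 2/2}
SC∖claimed = {0/1}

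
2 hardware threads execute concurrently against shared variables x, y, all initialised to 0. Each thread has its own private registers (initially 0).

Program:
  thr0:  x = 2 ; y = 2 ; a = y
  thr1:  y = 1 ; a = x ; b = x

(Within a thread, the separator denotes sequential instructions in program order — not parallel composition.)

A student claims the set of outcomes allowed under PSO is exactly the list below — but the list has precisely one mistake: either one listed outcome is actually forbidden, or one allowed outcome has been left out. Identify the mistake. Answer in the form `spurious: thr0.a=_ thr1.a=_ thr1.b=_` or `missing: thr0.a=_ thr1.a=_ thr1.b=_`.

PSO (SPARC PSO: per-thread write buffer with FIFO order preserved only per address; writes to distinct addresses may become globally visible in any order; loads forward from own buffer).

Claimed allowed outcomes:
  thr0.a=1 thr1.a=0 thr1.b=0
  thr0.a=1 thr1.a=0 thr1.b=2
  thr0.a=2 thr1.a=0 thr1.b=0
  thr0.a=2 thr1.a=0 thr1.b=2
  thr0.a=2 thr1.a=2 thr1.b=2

outcome vector order: (thr0.a,thr1.a,thr1.b)
PSO (6): 1/0/0; 1/0/2; 1/2/2; 2/0/0; 2/0/2; 2/2/2
PSO∖claimed = {1/2/2}

missing: thr0.a=1 thr1.a=2 thr1.b=2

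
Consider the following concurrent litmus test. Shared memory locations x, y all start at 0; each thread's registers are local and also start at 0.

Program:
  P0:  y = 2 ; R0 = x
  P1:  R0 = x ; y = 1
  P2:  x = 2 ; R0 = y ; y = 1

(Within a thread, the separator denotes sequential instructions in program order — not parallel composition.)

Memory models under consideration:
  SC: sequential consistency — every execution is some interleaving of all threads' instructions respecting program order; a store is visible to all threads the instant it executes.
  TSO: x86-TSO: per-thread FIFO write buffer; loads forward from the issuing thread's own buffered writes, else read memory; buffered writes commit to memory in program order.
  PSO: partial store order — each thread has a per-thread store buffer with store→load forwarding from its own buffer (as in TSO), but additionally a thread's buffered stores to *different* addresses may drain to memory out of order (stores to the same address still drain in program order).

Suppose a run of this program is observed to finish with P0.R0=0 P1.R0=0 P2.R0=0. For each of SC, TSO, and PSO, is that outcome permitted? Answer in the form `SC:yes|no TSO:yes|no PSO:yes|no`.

outcome vector order: (P0.R0,P1.R0,P2.R0)
SC (10): <0 0 1>; <0 0 2>; <0 2 1>; <0 2 2>; <2 0 0>; <2 0 1>; <2 0 2>; <2 2 0>; <2 2 1>; <2 2 2>
TSO (12): <0 0 0>; <0 0 1>; <0 0 2>; <0 2 0>; <0 2 1>; <0 2 2>; <2 0 0>; <2 0 1>; <2 0 2>; <2 2 0>; <2 2 1>; <2 2 2>
PSO (12): <0 0 0>; <0 0 1>; <0 0 2>; <0 2 0>; <0 2 1>; <0 2 2>; <2 0 0>; <2 0 1>; <2 0 2>; <2 2 0>; <2 2 1>; <2 2 2>
target <0 0 0> ∈ {TSO,PSO}

SC:no TSO:yes PSO:yes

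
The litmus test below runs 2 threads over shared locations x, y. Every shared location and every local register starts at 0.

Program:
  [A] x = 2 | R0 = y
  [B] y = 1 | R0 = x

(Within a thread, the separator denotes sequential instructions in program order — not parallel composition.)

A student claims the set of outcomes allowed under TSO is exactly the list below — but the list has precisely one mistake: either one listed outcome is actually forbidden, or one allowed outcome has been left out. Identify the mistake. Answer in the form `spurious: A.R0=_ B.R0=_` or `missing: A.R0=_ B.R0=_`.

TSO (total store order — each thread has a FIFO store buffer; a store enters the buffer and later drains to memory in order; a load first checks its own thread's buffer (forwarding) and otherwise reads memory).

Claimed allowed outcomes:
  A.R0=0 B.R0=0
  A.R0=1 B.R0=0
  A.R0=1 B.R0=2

outcome vector order: (A.R0,B.R0)
TSO (4): 00, 02, 10, 12
TSO∖claimed = {02}

missing: A.R0=0 B.R0=2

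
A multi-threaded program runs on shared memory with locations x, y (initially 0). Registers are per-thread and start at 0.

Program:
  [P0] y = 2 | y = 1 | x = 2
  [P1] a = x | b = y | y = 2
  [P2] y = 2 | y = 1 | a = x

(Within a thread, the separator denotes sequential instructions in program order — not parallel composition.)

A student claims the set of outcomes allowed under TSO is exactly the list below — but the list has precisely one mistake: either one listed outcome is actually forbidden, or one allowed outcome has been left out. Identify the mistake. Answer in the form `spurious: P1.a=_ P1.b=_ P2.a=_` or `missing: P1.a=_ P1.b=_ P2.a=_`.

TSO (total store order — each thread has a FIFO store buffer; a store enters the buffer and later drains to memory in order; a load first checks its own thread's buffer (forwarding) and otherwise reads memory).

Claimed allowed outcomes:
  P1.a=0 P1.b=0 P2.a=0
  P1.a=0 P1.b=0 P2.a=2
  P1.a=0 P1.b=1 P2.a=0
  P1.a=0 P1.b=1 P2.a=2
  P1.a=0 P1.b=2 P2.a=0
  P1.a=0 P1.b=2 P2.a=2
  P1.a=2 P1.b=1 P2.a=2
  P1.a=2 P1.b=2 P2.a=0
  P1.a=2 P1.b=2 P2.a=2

missing: P1.a=2 P1.b=1 P2.a=0

outcome vector order: (P1.a,P1.b,P2.a)
[TSO] allowed = {000 002 010 012 020 022 210 212 220 222}
TSO∖claimed = {210}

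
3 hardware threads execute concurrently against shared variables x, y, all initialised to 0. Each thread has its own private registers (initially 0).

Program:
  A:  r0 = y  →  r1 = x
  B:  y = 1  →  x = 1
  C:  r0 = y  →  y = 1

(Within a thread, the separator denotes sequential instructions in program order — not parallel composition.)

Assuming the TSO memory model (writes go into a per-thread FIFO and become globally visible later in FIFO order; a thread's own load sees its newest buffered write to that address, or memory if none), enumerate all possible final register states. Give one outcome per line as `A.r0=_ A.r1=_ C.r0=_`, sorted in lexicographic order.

A.r0=0 A.r1=0 C.r0=0
A.r0=0 A.r1=0 C.r0=1
A.r0=0 A.r1=1 C.r0=0
A.r0=0 A.r1=1 C.r0=1
A.r0=1 A.r1=0 C.r0=0
A.r0=1 A.r1=0 C.r0=1
A.r0=1 A.r1=1 C.r0=0
A.r0=1 A.r1=1 C.r0=1

outcome vector order: (A.r0,A.r1,C.r0)
|TSO outcomes| = 8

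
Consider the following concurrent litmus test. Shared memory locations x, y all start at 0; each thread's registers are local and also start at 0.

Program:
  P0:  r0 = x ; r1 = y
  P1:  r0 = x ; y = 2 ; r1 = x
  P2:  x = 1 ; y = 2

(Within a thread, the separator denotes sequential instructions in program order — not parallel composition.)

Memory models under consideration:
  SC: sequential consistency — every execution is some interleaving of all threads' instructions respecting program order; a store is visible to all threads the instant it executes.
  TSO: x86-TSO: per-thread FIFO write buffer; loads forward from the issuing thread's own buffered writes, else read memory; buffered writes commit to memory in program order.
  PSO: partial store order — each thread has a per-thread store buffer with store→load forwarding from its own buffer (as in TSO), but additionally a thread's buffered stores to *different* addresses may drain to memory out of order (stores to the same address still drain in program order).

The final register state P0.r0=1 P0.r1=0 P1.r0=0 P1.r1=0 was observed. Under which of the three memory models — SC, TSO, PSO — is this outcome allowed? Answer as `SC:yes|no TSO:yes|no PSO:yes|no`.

SC:no TSO:yes PSO:yes

outcome vector order: (P0.r0,P0.r1,P1.r0,P1.r1)
under SC → <0 0 0 0>; <0 0 0 1>; <0 0 1 1>; <0 2 0 0>; <0 2 0 1>; <0 2 1 1>; <1 0 0 1>; <1 0 1 1>; <1 2 0 0>; <1 2 0 1>; <1 2 1 1>
under TSO → <0 0 0 0>; <0 0 0 1>; <0 0 1 1>; <0 2 0 0>; <0 2 0 1>; <0 2 1 1>; <1 0 0 0>; <1 0 0 1>; <1 0 1 1>; <1 2 0 0>; <1 2 0 1>; <1 2 1 1>
under PSO → <0 0 0 0>; <0 0 0 1>; <0 0 1 1>; <0 2 0 0>; <0 2 0 1>; <0 2 1 1>; <1 0 0 0>; <1 0 0 1>; <1 0 1 1>; <1 2 0 0>; <1 2 0 1>; <1 2 1 1>
target <1 0 0 0> ∈ {TSO,PSO}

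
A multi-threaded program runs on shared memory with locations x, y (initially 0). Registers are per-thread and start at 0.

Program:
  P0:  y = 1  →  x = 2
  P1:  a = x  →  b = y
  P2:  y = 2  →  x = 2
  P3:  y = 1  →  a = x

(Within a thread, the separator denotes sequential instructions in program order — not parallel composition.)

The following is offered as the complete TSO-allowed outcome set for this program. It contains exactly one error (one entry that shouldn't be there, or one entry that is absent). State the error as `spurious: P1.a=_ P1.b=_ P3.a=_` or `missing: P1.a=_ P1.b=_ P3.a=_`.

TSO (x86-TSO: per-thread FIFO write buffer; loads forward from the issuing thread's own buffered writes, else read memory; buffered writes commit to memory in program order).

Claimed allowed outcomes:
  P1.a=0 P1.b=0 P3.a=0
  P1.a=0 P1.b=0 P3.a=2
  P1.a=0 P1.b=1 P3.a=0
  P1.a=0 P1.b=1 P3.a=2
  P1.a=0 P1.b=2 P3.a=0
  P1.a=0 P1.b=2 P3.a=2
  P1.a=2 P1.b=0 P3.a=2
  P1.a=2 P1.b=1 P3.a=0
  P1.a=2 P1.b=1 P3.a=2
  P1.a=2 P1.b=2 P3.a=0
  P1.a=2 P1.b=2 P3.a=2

spurious: P1.a=2 P1.b=0 P3.a=2

outcome vector order: (P1.a,P1.b,P3.a)
under TSO → 0/0/0, 0/0/2, 0/1/0, 0/1/2, 0/2/0, 0/2/2, 2/1/0, 2/1/2, 2/2/0, 2/2/2
claimed∖TSO = {2/0/2}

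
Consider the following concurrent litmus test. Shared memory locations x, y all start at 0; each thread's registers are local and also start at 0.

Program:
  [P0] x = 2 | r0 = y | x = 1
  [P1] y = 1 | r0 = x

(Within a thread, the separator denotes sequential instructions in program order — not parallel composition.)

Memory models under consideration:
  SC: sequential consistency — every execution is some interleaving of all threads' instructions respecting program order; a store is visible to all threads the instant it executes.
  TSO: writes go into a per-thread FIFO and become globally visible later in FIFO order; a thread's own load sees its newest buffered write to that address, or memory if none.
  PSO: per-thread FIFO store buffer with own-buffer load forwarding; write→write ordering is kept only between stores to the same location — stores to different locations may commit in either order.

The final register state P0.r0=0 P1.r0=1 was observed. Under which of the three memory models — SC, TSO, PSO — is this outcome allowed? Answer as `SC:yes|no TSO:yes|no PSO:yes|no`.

SC:yes TSO:yes PSO:yes

outcome vector order: (P0.r0,P1.r0)
SC: 5 outcomes — {<0 1>; <0 2>; <1 0>; <1 1>; <1 2>}
TSO: 6 outcomes — {<0 0>; <0 1>; <0 2>; <1 0>; <1 1>; <1 2>}
PSO: 6 outcomes — {<0 0>; <0 1>; <0 2>; <1 0>; <1 1>; <1 2>}
target <0 1> ∈ {SC,TSO,PSO}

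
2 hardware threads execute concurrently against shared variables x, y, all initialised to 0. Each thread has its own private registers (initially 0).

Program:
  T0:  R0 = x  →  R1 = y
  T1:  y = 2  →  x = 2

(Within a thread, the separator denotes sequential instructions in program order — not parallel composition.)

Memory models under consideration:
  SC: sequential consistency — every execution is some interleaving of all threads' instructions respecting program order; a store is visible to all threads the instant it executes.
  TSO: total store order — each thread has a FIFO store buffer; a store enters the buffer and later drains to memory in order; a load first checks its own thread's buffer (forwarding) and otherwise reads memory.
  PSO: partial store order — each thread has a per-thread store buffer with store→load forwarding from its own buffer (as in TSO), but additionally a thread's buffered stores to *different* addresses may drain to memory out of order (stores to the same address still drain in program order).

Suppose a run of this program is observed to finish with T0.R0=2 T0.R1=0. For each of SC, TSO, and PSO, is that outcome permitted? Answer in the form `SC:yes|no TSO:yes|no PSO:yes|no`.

SC:no TSO:no PSO:yes

outcome vector order: (T0.R0,T0.R1)
[SC] allowed = {00; 02; 22}
[TSO] allowed = {00; 02; 22}
[PSO] allowed = {00; 02; 20; 22}
target 20 ∈ {PSO}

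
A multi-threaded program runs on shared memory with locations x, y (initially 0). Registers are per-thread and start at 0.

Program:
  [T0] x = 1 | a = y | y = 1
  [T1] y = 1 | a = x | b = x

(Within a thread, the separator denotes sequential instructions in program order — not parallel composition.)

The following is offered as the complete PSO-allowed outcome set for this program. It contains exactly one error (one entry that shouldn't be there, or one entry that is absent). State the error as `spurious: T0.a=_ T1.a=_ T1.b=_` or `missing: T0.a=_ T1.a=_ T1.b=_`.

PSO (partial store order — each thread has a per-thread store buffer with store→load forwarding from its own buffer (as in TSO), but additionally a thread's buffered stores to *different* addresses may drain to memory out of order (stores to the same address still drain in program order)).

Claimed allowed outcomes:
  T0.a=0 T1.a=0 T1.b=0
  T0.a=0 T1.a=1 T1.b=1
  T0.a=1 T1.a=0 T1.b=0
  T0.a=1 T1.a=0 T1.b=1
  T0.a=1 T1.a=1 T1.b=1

missing: T0.a=0 T1.a=0 T1.b=1

outcome vector order: (T0.a,T1.a,T1.b)
under PSO → 000, 001, 011, 100, 101, 111
PSO∖claimed = {001}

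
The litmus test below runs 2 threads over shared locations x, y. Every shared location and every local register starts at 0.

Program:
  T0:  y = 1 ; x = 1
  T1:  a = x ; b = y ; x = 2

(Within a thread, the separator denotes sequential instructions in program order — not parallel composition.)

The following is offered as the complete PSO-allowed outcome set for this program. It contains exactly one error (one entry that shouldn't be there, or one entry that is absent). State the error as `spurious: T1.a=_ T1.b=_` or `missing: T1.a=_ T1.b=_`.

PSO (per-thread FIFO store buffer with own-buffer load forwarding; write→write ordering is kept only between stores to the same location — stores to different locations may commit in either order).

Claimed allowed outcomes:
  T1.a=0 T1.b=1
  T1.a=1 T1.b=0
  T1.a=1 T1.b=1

missing: T1.a=0 T1.b=0

outcome vector order: (T1.a,T1.b)
PSO (4): 0/0, 0/1, 1/0, 1/1
PSO∖claimed = {0/0}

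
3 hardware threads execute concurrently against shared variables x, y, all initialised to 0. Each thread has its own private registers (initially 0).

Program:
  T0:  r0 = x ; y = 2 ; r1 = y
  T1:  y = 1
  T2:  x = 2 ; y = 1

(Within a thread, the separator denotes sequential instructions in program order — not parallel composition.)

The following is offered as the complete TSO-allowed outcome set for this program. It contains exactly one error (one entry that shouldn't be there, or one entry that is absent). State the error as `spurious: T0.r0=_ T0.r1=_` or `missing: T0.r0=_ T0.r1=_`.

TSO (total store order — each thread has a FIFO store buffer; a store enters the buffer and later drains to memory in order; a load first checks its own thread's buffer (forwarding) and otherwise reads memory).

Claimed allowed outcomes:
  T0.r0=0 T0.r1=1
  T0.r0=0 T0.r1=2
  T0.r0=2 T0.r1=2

missing: T0.r0=2 T0.r1=1

outcome vector order: (T0.r0,T0.r1)
TSO (4): 01, 02, 21, 22
TSO∖claimed = {21}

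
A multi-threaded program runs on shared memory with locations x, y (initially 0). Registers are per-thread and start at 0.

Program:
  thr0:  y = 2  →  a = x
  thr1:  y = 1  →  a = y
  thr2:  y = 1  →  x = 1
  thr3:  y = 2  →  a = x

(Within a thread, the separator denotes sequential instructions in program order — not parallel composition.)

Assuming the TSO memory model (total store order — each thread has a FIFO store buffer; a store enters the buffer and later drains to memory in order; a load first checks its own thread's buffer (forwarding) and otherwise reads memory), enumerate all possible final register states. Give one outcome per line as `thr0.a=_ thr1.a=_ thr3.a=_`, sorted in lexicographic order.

thr0.a=0 thr1.a=1 thr3.a=0
thr0.a=0 thr1.a=1 thr3.a=1
thr0.a=0 thr1.a=2 thr3.a=0
thr0.a=0 thr1.a=2 thr3.a=1
thr0.a=1 thr1.a=1 thr3.a=0
thr0.a=1 thr1.a=1 thr3.a=1
thr0.a=1 thr1.a=2 thr3.a=0
thr0.a=1 thr1.a=2 thr3.a=1

outcome vector order: (thr0.a,thr1.a,thr3.a)
|TSO outcomes| = 8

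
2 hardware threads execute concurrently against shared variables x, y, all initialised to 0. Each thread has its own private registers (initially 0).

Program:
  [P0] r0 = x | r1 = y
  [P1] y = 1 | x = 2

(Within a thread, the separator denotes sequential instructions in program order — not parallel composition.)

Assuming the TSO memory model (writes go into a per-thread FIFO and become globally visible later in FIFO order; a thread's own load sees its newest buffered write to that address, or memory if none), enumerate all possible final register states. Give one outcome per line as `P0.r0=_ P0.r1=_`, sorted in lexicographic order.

outcome vector order: (P0.r0,P0.r1)
|TSO outcomes| = 3

P0.r0=0 P0.r1=0
P0.r0=0 P0.r1=1
P0.r0=2 P0.r1=1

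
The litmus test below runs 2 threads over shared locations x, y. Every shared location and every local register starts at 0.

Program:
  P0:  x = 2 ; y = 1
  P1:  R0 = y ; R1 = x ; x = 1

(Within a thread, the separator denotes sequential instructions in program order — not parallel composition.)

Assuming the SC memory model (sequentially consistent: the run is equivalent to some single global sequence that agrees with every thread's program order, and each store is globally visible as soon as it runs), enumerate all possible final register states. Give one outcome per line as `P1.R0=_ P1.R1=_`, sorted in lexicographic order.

P1.R0=0 P1.R1=0
P1.R0=0 P1.R1=2
P1.R0=1 P1.R1=2

outcome vector order: (P1.R0,P1.R1)
|SC outcomes| = 3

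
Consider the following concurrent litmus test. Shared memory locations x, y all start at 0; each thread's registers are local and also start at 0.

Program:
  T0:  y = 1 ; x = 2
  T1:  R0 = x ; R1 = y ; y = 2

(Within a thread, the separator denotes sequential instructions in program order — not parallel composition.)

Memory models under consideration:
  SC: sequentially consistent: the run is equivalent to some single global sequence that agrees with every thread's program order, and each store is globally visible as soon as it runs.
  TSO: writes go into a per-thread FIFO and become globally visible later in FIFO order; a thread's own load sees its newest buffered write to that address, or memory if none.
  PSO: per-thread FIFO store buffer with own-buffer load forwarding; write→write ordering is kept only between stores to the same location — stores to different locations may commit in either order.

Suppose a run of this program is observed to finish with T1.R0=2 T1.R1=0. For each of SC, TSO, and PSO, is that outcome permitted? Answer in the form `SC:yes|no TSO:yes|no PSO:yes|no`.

SC:no TSO:no PSO:yes

outcome vector order: (T1.R0,T1.R1)
[SC] allowed = {00 01 21}
[TSO] allowed = {00 01 21}
[PSO] allowed = {00 01 20 21}
target 20 ∈ {PSO}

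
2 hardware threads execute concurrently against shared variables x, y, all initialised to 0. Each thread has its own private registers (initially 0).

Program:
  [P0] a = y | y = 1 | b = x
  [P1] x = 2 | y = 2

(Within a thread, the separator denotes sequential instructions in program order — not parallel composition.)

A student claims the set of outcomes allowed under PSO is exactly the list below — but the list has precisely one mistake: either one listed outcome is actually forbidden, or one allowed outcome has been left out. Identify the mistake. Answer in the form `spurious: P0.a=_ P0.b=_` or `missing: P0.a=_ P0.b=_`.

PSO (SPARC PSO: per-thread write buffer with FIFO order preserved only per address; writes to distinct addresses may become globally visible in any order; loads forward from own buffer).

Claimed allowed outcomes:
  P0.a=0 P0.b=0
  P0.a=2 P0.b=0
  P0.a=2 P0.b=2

missing: P0.a=0 P0.b=2

outcome vector order: (P0.a,P0.b)
[PSO] allowed = {<0 0>, <0 2>, <2 0>, <2 2>}
PSO∖claimed = {<0 2>}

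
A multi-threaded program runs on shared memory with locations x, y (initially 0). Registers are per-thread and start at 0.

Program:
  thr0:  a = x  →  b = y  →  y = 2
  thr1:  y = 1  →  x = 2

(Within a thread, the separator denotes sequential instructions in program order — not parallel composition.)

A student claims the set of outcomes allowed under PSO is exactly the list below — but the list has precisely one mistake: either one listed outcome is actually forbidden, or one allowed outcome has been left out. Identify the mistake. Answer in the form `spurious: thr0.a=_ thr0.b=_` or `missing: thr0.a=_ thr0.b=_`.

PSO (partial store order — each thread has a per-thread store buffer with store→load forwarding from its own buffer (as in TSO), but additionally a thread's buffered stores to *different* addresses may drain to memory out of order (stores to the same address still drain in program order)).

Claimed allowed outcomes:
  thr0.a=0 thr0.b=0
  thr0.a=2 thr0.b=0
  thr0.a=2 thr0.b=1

missing: thr0.a=0 thr0.b=1

outcome vector order: (thr0.a,thr0.b)
under PSO → (0,0) (0,1) (2,0) (2,1)
PSO∖claimed = {(0,1)}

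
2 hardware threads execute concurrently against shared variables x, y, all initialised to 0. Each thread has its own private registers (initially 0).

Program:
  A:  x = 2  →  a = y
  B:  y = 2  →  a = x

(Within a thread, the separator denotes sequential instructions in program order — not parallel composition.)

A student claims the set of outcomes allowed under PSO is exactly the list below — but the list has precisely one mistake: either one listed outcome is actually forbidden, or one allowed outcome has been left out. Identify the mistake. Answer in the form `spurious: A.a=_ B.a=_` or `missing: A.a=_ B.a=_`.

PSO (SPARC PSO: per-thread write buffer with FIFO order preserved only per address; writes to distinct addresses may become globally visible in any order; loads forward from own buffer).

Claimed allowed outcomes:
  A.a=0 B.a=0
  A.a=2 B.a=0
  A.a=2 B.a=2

missing: A.a=0 B.a=2

outcome vector order: (A.a,B.a)
[PSO] allowed = {00 02 20 22}
PSO∖claimed = {02}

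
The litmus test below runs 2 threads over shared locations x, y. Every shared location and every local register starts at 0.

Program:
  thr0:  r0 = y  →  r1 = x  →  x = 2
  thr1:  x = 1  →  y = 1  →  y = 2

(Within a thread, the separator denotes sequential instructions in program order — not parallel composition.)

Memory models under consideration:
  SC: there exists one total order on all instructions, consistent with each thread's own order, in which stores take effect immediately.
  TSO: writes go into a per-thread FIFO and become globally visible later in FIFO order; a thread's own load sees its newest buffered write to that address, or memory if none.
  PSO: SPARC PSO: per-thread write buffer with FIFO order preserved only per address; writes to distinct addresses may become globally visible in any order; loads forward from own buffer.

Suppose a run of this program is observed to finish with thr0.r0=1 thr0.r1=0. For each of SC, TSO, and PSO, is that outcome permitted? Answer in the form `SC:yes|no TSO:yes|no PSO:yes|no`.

SC:no TSO:no PSO:yes

outcome vector order: (thr0.r0,thr0.r1)
under SC → (0,0); (0,1); (1,1); (2,1)
under TSO → (0,0); (0,1); (1,1); (2,1)
under PSO → (0,0); (0,1); (1,0); (1,1); (2,0); (2,1)
target (1,0) ∈ {PSO}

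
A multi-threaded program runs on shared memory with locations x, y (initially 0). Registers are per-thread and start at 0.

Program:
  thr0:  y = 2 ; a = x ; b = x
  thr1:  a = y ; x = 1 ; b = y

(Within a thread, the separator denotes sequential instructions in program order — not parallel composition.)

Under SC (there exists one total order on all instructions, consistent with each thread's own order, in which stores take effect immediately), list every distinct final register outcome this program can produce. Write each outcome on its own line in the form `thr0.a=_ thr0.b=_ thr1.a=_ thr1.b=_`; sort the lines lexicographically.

outcome vector order: (thr0.a,thr0.b,thr1.a,thr1.b)
|SC outcomes| = 7

thr0.a=0 thr0.b=0 thr1.a=0 thr1.b=2
thr0.a=0 thr0.b=0 thr1.a=2 thr1.b=2
thr0.a=0 thr0.b=1 thr1.a=0 thr1.b=2
thr0.a=0 thr0.b=1 thr1.a=2 thr1.b=2
thr0.a=1 thr0.b=1 thr1.a=0 thr1.b=0
thr0.a=1 thr0.b=1 thr1.a=0 thr1.b=2
thr0.a=1 thr0.b=1 thr1.a=2 thr1.b=2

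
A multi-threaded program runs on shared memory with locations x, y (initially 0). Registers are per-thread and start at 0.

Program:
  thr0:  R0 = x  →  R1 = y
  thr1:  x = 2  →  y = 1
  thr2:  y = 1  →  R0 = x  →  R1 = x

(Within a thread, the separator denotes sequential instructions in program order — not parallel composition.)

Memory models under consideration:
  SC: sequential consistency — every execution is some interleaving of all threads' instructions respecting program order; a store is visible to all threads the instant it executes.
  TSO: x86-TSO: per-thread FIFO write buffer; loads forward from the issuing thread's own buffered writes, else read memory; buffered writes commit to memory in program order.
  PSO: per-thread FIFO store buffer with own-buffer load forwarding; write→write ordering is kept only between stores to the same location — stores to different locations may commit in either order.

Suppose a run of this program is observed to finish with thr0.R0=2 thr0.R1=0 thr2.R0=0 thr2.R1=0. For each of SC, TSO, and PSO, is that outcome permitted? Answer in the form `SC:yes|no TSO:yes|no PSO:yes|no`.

SC:no TSO:yes PSO:yes

outcome vector order: (thr0.R0,thr0.R1,thr2.R0,thr2.R1)
[SC] allowed = {0/0/0/0, 0/0/0/2, 0/0/2/2, 0/1/0/0, 0/1/0/2, 0/1/2/2, 2/0/2/2, 2/1/0/0, 2/1/0/2, 2/1/2/2}
[TSO] allowed = {0/0/0/0, 0/0/0/2, 0/0/2/2, 0/1/0/0, 0/1/0/2, 0/1/2/2, 2/0/0/0, 2/0/0/2, 2/0/2/2, 2/1/0/0, 2/1/0/2, 2/1/2/2}
[PSO] allowed = {0/0/0/0, 0/0/0/2, 0/0/2/2, 0/1/0/0, 0/1/0/2, 0/1/2/2, 2/0/0/0, 2/0/0/2, 2/0/2/2, 2/1/0/0, 2/1/0/2, 2/1/2/2}
target 2/0/0/0 ∈ {TSO,PSO}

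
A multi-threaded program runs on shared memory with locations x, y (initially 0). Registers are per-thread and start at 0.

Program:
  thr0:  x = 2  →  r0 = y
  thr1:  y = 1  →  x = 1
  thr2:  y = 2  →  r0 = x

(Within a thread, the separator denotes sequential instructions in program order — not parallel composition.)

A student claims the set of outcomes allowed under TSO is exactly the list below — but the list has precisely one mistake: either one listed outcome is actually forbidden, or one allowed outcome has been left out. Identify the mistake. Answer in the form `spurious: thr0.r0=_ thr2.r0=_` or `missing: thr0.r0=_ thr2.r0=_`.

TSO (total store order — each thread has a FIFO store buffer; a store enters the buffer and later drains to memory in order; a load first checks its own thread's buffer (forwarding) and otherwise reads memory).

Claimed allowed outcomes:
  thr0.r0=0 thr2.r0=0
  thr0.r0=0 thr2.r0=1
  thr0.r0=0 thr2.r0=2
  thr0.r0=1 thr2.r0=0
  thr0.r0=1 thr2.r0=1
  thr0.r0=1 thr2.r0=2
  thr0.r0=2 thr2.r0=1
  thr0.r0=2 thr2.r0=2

missing: thr0.r0=2 thr2.r0=0

outcome vector order: (thr0.r0,thr2.r0)
TSO (9): 00; 01; 02; 10; 11; 12; 20; 21; 22
TSO∖claimed = {20}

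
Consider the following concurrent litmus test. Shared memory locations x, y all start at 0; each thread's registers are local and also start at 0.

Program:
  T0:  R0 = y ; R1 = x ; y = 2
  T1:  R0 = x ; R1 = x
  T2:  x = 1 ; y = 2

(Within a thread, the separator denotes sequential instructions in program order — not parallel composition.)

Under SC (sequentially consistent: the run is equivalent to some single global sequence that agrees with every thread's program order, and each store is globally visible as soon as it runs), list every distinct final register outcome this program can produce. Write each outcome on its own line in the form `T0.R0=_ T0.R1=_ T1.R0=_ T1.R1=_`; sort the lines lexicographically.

T0.R0=0 T0.R1=0 T1.R0=0 T1.R1=0
T0.R0=0 T0.R1=0 T1.R0=0 T1.R1=1
T0.R0=0 T0.R1=0 T1.R0=1 T1.R1=1
T0.R0=0 T0.R1=1 T1.R0=0 T1.R1=0
T0.R0=0 T0.R1=1 T1.R0=0 T1.R1=1
T0.R0=0 T0.R1=1 T1.R0=1 T1.R1=1
T0.R0=2 T0.R1=1 T1.R0=0 T1.R1=0
T0.R0=2 T0.R1=1 T1.R0=0 T1.R1=1
T0.R0=2 T0.R1=1 T1.R0=1 T1.R1=1

outcome vector order: (T0.R0,T0.R1,T1.R0,T1.R1)
|SC outcomes| = 9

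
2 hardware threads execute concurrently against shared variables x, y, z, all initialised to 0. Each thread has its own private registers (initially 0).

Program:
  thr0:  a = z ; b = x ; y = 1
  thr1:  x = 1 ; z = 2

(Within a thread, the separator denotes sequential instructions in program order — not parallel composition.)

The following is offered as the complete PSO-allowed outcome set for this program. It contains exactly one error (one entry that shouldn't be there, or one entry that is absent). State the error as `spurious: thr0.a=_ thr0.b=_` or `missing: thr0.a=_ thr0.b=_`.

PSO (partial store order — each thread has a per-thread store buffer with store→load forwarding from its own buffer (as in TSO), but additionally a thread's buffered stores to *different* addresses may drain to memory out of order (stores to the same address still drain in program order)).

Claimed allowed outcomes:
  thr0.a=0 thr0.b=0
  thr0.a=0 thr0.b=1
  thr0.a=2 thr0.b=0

outcome vector order: (thr0.a,thr0.b)
PSO: 4 outcomes — {(0,0); (0,1); (2,0); (2,1)}
PSO∖claimed = {(2,1)}

missing: thr0.a=2 thr0.b=1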